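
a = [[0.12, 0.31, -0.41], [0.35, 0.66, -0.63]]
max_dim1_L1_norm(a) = 1.64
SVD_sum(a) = [[0.17, 0.34, -0.35], [0.32, 0.64, -0.66]] + [[-0.05, -0.03, -0.06],[0.03, 0.02, 0.03]]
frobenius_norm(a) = 1.11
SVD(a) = [[-0.47, -0.88], [-0.88, 0.47]] @ diag([1.1065727532240575, 0.09537684112052107]) @ [[-0.33, -0.66, 0.68],  [0.62, 0.39, 0.68]]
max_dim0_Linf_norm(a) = 0.66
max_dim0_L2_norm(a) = 0.75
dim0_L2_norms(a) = [0.37, 0.73, 0.75]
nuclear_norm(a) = 1.20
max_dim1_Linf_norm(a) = 0.66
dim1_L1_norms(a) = [0.84, 1.64]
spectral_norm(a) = 1.11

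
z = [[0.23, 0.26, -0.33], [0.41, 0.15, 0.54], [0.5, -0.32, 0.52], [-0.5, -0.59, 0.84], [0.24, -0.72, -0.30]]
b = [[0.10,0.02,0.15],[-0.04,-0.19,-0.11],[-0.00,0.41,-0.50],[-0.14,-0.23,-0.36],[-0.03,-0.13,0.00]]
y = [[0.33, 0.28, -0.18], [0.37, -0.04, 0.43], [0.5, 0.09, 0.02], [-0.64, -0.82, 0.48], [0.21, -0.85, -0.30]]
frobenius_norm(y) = 1.72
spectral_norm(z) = 1.33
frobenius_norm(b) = 0.85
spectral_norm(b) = 0.68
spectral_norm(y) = 1.35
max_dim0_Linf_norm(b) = 0.5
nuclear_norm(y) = 2.85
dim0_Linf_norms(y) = [0.64, 0.85, 0.48]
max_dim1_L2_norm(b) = 0.65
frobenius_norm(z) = 1.82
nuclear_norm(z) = 3.08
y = b + z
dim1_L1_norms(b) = [0.27, 0.34, 0.91, 0.73, 0.16]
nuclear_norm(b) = 1.25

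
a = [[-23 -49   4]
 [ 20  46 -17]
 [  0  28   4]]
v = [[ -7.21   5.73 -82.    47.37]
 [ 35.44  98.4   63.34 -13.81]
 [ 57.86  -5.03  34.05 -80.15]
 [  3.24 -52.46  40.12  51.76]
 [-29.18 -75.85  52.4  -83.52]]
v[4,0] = -29.18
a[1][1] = 46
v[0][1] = 5.73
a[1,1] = 46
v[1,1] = 98.4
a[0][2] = 4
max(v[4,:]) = 52.4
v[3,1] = -52.46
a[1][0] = 20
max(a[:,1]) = 46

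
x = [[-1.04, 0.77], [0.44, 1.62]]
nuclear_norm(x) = 2.92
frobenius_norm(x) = 2.12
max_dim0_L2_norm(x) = 1.79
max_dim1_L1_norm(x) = 2.06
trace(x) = 0.58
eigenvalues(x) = [-1.16, 1.74]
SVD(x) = [[0.45, 0.89],[0.89, -0.45]] @ diag([1.794792267337253, 1.1274842425091376]) @ [[-0.05, 1.00], [-1.00, -0.05]]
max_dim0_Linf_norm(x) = 1.62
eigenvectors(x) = [[-0.99, -0.27], [0.16, -0.96]]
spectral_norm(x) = 1.79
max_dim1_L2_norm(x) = 1.68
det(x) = -2.02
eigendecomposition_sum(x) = [[-1.11, 0.31], [0.18, -0.05]] + [[0.07, 0.46],[0.26, 1.67]]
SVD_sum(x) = [[-0.04, 0.82], [-0.07, 1.6]] + [[-1.00, -0.05], [0.51, 0.02]]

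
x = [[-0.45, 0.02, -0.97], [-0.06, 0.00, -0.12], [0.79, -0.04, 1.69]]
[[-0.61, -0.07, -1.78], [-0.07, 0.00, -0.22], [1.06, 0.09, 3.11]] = x@ [[-0.71, -3.64, -0.32],[0.16, 2.44, -0.73],[0.96, 1.81, 1.97]]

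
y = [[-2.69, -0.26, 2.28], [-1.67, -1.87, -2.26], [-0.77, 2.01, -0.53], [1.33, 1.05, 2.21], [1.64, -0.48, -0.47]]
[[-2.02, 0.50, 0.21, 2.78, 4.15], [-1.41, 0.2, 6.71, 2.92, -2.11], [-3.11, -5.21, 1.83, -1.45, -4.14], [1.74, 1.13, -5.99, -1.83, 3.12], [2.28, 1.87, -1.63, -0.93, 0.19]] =y@[[1.25, 0.83, -1.53, -0.82, 0.25], [-0.94, -2.02, -0.13, -1.0, -1.45], [0.48, 0.97, -1.73, 0.14, 1.95]]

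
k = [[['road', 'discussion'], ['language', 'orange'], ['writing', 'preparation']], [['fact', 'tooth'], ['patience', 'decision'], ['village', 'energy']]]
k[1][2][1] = 'energy'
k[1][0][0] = 'fact'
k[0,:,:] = [['road', 'discussion'], ['language', 'orange'], ['writing', 'preparation']]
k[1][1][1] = 'decision'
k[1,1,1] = 'decision'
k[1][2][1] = 'energy'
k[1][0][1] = 'tooth'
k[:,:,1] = [['discussion', 'orange', 'preparation'], ['tooth', 'decision', 'energy']]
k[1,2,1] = 'energy'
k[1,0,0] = 'fact'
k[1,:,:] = [['fact', 'tooth'], ['patience', 'decision'], ['village', 'energy']]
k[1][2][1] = 'energy'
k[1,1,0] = 'patience'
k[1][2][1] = 'energy'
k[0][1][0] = 'language'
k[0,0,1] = 'discussion'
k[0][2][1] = 'preparation'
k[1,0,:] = ['fact', 'tooth']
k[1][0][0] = 'fact'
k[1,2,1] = 'energy'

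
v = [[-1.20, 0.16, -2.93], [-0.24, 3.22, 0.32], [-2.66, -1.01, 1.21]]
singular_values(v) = [3.51, 3.18, 2.77]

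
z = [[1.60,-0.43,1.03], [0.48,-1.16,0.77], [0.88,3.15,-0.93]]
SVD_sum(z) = [[-0.06,-0.56,0.22],[-0.13,-1.21,0.47],[0.34,3.11,-1.20]] + [[1.66,0.13,0.82], [0.61,0.05,0.3], [0.54,0.04,0.26]] + [[0.00, -0.0, -0.00],  [-0.00, 0.00, 0.0],  [-0.00, 0.00, 0.0]]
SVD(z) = [[0.17, -0.9, -0.41], [0.36, -0.33, 0.87], [-0.92, -0.29, 0.27]] @ diag([3.6417221483344746, 2.067448837427534, 0.0038857366972503576]) @ [[-0.10, -0.93, 0.36], [-0.90, -0.07, -0.44], [-0.43, 0.36, 0.82]]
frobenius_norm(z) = 4.19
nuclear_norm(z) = 5.71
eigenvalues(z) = [2.09, 0.01, -2.58]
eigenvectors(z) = [[0.83,0.43,-0.26], [0.24,-0.37,-0.39], [0.5,-0.82,0.88]]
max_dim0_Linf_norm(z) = 3.15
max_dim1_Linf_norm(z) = 3.15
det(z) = -0.03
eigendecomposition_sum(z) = [[1.58,0.42,0.65],  [0.46,0.12,0.19],  [0.94,0.25,0.38]] + [[0.0,  -0.00,  -0.0], [-0.00,  0.0,  0.00], [-0.0,  0.01,  0.00]] + [[0.02, -0.85, 0.38], [0.02, -1.28, 0.58], [-0.06, 2.90, -1.32]]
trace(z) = -0.49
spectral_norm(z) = 3.64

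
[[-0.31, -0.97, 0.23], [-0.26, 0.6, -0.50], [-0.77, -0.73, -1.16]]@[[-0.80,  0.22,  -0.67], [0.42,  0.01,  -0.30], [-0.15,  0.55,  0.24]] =[[-0.19, 0.05, 0.55],[0.54, -0.33, -0.13],[0.48, -0.81, 0.46]]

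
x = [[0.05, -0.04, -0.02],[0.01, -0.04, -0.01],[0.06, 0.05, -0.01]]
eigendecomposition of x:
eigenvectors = [[(-0.48+0j), -0.16-0.14j, (-0.16+0.14j)], [0.07+0.00j, 0.18-0.15j, (0.18+0.15j)], [(-0.87+0j), (-0.95+0j), (-0.95-0j)]]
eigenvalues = [(0.02+0j), (-0.01+0.02j), (-0.01-0.02j)]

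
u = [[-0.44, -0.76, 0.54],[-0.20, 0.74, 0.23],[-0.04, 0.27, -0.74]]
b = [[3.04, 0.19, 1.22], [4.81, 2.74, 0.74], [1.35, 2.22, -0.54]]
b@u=[[-1.42, -1.84, 0.78],  [-2.69, -1.43, 2.68],  [-1.02, 0.47, 1.64]]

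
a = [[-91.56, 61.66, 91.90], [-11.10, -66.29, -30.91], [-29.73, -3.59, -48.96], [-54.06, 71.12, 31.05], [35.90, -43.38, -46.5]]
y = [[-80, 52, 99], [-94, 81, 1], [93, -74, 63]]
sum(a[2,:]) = -82.28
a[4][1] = -43.38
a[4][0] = 35.9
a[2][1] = -3.59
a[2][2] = -48.96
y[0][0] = -80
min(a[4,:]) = -46.5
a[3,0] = -54.06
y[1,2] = 1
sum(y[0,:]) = 71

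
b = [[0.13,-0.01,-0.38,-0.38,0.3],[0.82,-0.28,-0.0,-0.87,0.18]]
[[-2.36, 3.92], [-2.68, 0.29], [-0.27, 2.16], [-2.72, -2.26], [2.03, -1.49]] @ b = [[2.91, -1.07, 0.90, -2.51, -0.0], [-0.11, -0.05, 1.02, 0.77, -0.75], [1.74, -0.6, 0.10, -1.78, 0.31], [-2.21, 0.66, 1.03, 3.00, -1.22], [-0.96, 0.4, -0.77, 0.52, 0.34]]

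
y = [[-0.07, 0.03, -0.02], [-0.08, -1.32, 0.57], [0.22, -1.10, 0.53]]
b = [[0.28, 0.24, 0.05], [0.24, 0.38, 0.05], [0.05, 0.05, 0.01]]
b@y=[[-0.03, -0.36, 0.16], [-0.04, -0.55, 0.24], [-0.01, -0.08, 0.03]]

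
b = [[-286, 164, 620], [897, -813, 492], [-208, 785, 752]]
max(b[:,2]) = 752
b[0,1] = 164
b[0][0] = -286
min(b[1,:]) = -813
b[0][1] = 164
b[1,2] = 492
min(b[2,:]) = -208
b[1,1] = -813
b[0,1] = 164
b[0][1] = 164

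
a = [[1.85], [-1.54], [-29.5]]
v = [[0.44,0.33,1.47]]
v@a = [[-43.06]]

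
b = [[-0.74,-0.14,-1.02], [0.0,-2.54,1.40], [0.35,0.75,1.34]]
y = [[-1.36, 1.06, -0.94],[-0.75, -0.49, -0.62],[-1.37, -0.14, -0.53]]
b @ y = [[2.51,  -0.57,  1.32], [-0.01,  1.05,  0.83], [-2.87,  -0.18,  -1.5]]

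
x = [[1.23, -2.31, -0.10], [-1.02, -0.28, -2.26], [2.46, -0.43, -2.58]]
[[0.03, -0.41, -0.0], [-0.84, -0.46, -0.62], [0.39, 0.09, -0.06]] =x@[[0.38, 0.18, 0.18],  [0.18, 0.27, 0.09],  [0.18, 0.09, 0.18]]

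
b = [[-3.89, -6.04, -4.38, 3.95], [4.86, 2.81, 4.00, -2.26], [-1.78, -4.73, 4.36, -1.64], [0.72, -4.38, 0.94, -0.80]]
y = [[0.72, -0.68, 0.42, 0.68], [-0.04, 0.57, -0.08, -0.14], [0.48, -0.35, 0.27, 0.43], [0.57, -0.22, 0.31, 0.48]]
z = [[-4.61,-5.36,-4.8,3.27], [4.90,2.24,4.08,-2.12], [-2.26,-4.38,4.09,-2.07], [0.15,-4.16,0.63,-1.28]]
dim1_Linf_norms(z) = [5.36, 4.9, 4.38, 4.16]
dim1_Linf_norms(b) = [6.04, 4.86, 4.73, 4.38]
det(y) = 0.00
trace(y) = 2.04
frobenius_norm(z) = 14.09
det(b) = -253.54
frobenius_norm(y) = 1.81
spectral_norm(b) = 11.73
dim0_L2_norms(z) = [7.1, 8.38, 7.54, 4.59]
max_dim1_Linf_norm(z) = 5.36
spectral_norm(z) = 11.52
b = z + y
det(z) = -196.81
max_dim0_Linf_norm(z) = 5.36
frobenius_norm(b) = 14.40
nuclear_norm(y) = 2.24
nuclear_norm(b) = 23.37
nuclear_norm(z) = 22.65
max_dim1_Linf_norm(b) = 6.04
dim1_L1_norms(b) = [18.26, 13.93, 12.51, 6.84]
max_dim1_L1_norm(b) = 18.26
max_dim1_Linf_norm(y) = 0.72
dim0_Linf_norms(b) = [4.86, 6.04, 4.38, 3.95]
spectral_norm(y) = 1.75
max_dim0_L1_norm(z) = 16.14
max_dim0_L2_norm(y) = 1.04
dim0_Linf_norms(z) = [4.9, 5.36, 4.8, 3.27]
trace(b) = 2.48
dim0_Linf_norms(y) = [0.72, 0.68, 0.42, 0.68]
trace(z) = 0.44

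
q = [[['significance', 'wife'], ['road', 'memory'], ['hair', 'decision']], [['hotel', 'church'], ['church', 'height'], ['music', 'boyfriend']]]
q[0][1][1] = 'memory'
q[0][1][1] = 'memory'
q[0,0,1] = 'wife'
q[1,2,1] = 'boyfriend'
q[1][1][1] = 'height'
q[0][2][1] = 'decision'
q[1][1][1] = 'height'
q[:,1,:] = [['road', 'memory'], ['church', 'height']]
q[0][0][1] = 'wife'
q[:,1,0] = ['road', 'church']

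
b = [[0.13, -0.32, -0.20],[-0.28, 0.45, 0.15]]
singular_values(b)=[0.67, 0.09]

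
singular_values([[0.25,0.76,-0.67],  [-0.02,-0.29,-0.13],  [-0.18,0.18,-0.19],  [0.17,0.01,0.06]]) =[1.07, 0.31, 0.27]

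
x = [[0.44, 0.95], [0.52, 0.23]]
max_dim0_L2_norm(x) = 0.98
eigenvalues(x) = [1.05, -0.38]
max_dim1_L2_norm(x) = 1.05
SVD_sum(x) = [[0.56, 0.87], [0.26, 0.4]] + [[-0.12, 0.08], [0.26, -0.17]]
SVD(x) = [[-0.91, -0.42],[-0.42, 0.91]] @ diag([1.1405199049957775, 0.34440433549597205]) @ [[-0.54, -0.84], [0.84, -0.54]]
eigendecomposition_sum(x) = [[0.60, 0.7], [0.38, 0.45]] + [[-0.16, 0.25],[0.14, -0.22]]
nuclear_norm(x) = 1.48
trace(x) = 0.67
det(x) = -0.39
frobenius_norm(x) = 1.19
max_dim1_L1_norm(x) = 1.39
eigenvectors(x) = [[0.84,-0.76], [0.54,0.65]]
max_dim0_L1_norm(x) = 1.18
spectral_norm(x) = 1.14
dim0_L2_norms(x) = [0.68, 0.98]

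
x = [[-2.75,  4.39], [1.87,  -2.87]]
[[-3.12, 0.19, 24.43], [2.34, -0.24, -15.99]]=x@[[4.12, -1.57, -0.28], [1.87, -0.94, 5.39]]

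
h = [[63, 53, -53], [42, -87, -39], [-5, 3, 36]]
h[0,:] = [63, 53, -53]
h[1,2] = -39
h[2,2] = 36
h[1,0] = 42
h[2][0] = -5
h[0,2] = -53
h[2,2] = 36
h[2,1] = 3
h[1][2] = -39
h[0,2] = -53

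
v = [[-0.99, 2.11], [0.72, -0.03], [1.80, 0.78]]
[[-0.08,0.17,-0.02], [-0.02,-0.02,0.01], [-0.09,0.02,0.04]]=v @ [[-0.03,  -0.02,  0.02], [-0.05,  0.07,  -0.00]]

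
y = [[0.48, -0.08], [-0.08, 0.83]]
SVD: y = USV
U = [[-0.21, 0.98], [0.98, 0.21]]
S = [0.85, 0.46]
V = [[-0.21, 0.98], [0.98, 0.21]]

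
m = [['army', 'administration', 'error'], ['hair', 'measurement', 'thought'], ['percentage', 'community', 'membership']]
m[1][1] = 'measurement'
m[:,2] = ['error', 'thought', 'membership']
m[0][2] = 'error'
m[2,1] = 'community'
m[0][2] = 'error'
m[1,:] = ['hair', 'measurement', 'thought']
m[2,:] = ['percentage', 'community', 'membership']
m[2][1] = 'community'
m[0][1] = 'administration'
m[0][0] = 'army'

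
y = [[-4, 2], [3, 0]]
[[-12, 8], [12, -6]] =y@[[4, -2], [2, 0]]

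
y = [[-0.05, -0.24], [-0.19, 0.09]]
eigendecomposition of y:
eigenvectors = [[-0.84,0.63], [-0.54,-0.78]]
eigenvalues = [-0.2, 0.24]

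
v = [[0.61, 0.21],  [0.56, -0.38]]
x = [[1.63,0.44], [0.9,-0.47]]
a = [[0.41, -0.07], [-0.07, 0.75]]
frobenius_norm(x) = 1.97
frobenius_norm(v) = 0.93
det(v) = -0.35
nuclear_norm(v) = 1.25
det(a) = 0.30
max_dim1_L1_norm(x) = 2.07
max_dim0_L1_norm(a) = 0.82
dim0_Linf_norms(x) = [1.63, 0.47]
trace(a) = 1.16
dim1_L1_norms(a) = [0.48, 0.82]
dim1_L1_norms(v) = [0.82, 0.94]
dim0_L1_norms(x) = [2.53, 0.91]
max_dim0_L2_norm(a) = 0.75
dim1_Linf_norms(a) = [0.41, 0.75]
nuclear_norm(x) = 2.49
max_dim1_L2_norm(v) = 0.68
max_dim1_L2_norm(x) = 1.69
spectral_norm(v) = 0.84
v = a @ x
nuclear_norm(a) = 1.16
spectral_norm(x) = 1.87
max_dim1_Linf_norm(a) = 0.75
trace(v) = 0.23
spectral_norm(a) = 0.76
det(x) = -1.16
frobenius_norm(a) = 0.86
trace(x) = 1.16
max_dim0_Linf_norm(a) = 0.75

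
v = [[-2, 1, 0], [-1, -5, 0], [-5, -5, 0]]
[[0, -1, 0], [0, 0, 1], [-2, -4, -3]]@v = [[1, 5, 0], [-5, -5, 0], [23, 33, 0]]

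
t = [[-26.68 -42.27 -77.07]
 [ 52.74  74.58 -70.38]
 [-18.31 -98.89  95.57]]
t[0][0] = -26.68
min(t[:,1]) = -98.89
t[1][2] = -70.38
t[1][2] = -70.38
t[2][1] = -98.89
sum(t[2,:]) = -21.63000000000001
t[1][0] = 52.74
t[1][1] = 74.58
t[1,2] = -70.38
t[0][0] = -26.68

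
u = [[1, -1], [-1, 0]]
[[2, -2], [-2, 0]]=u@ [[2, 0], [0, 2]]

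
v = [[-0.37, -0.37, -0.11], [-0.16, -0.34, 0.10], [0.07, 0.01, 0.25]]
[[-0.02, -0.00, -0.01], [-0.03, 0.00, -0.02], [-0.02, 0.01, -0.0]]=v@[[0.01, -0.03, -0.02], [0.07, 0.02, 0.06], [-0.09, 0.06, -0.0]]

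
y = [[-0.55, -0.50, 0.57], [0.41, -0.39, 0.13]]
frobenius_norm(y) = 1.10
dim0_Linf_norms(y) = [0.55, 0.5, 0.57]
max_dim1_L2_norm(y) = 0.94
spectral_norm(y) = 0.94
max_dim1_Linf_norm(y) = 0.57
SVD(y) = [[-1.00, -0.08], [-0.08, 1.0]] @ diag([0.9385604532645496, 0.5775848643860425]) @ [[0.55, 0.56, -0.62],[0.78, -0.6, 0.15]]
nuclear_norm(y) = 1.52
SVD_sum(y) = [[-0.51, -0.53, 0.58], [-0.04, -0.04, 0.05]] + [[-0.04, 0.03, -0.01], [0.45, -0.35, 0.08]]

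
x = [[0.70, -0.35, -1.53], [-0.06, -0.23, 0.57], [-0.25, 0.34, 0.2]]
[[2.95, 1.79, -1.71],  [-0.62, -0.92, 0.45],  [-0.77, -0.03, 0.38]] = x@ [[0.53,  1.21,  -0.45], [-1.02,  1.36,  0.28], [-1.45,  -0.93,  0.85]]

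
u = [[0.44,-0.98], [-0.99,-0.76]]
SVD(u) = [[0.48,0.88], [0.88,-0.48]] @ diag([1.313431911149122, 0.9932756992774792]) @ [[-0.50, -0.86], [0.86, -0.5]]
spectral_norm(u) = 1.31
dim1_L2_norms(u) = [1.07, 1.25]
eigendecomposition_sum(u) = [[0.76, -0.42], [-0.43, 0.24]] + [[-0.32,-0.56], [-0.56,-1.0]]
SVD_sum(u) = [[-0.31, -0.54], [-0.58, -1.00]] + [[0.75, -0.44],[-0.41, 0.24]]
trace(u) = -0.32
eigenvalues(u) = [0.99, -1.31]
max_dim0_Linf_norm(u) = 0.99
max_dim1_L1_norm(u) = 1.75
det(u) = -1.30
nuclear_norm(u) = 2.31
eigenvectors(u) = [[0.87,0.49], [-0.49,0.87]]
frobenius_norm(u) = 1.65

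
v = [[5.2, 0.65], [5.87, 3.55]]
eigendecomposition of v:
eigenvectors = [[0.45, -0.22], [0.89, 0.98]]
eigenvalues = [6.5, 2.25]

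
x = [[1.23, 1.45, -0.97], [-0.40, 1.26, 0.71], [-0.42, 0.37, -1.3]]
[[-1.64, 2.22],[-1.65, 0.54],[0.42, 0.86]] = x@[[-0.40, 0.38], [-1.14, 0.85], [-0.52, -0.54]]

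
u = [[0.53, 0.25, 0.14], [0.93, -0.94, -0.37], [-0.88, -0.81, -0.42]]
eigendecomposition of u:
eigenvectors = [[-0.43, 0.05, -0.15], [-0.46, 0.41, 0.81], [0.78, -0.91, 0.56]]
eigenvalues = [0.55, -0.01, -1.36]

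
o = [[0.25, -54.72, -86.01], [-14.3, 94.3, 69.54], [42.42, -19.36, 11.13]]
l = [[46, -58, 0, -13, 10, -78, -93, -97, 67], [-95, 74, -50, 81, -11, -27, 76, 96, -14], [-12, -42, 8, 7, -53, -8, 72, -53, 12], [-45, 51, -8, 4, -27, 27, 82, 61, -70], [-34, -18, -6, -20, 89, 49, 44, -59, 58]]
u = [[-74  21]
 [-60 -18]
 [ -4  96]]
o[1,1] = 94.3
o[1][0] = -14.3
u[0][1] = 21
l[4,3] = -20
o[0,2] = -86.01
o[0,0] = 0.25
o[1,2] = 69.54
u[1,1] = -18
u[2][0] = -4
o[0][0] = 0.25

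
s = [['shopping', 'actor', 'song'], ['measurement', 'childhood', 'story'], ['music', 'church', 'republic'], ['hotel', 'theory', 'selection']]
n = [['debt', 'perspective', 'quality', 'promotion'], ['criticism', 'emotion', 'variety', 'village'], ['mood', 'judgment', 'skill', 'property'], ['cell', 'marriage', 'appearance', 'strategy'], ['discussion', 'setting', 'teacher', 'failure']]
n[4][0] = 'discussion'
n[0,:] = ['debt', 'perspective', 'quality', 'promotion']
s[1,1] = 'childhood'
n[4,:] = ['discussion', 'setting', 'teacher', 'failure']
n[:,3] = ['promotion', 'village', 'property', 'strategy', 'failure']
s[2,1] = 'church'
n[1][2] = 'variety'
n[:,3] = ['promotion', 'village', 'property', 'strategy', 'failure']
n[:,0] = ['debt', 'criticism', 'mood', 'cell', 'discussion']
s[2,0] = 'music'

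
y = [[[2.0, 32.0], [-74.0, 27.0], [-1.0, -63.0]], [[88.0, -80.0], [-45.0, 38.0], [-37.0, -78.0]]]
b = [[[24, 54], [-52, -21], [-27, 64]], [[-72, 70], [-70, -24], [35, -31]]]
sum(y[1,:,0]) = 6.0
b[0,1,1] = -21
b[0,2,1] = 64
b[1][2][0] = 35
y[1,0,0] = 88.0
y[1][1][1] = 38.0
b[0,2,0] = -27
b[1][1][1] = -24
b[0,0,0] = 24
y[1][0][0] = 88.0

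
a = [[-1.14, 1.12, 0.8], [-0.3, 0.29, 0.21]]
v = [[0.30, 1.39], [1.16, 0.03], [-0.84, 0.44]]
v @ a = [[-0.76, 0.74, 0.53], [-1.33, 1.31, 0.93], [0.83, -0.81, -0.58]]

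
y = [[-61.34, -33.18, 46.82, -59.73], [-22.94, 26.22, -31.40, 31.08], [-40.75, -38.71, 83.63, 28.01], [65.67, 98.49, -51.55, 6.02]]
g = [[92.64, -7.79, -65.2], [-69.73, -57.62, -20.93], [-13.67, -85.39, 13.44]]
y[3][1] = 98.49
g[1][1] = -57.62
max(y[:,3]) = 31.08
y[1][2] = -31.4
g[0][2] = -65.2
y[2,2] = 83.63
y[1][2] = -31.4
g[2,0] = -13.67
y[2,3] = 28.01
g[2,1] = -85.39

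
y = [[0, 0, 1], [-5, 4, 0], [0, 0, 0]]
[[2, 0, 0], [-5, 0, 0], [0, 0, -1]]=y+[[2, 0, -1], [0, -4, 0], [0, 0, -1]]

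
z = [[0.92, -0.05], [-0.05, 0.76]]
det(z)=0.697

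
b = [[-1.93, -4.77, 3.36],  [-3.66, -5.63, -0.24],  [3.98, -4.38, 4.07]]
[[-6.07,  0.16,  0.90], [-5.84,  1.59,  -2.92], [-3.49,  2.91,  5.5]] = b@[[0.44, 0.57, 0.69], [0.77, -0.63, 0.04], [-0.46, -0.52, 0.72]]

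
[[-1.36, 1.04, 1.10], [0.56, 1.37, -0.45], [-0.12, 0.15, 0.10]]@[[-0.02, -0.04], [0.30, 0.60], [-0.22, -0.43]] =[[0.1, 0.21],[0.5, 0.99],[0.03, 0.05]]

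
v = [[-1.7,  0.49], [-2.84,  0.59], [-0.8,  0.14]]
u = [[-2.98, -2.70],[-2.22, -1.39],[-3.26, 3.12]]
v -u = [[1.28, 3.19], [-0.62, 1.98], [2.46, -2.98]]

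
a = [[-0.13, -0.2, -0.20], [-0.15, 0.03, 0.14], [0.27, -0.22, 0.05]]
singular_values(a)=[0.38, 0.31, 0.15]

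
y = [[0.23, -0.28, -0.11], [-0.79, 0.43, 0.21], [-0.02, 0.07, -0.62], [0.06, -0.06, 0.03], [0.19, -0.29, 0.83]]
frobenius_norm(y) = 1.48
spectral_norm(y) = 1.09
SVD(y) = [[0.06, 0.35, -0.86],[-0.19, -0.90, -0.39],[-0.53, 0.23, -0.25],[0.06, 0.06, -0.09],[0.82, -0.09, -0.18]] @ diag([1.0899300018059166, 0.9982836182241707, 0.1374132771918837]) @ [[0.3, -0.35, 0.89], [0.78, -0.45, -0.44], [0.55, 0.82, 0.13]]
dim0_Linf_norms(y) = [0.79, 0.43, 0.83]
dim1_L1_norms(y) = [0.62, 1.43, 0.71, 0.15, 1.31]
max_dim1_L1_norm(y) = 1.43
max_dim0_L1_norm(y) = 1.8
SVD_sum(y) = [[0.02, -0.02, 0.06], [-0.06, 0.07, -0.18], [-0.18, 0.2, -0.52], [0.02, -0.02, 0.06], [0.27, -0.31, 0.79]] + [[0.27,-0.16,-0.16], [-0.7,0.4,0.40], [0.18,-0.1,-0.10], [0.05,-0.03,-0.03], [-0.07,0.04,0.04]] + [[-0.07, -0.10, -0.02], [-0.03, -0.04, -0.01], [-0.02, -0.03, -0.00], [-0.01, -0.01, -0.0], [-0.01, -0.02, -0.0]]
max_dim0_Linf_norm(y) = 0.83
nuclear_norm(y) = 2.23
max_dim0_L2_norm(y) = 1.06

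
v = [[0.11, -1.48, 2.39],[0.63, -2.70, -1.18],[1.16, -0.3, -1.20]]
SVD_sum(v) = [[0.18, -0.53, -0.19], [0.90, -2.68, -0.97], [0.3, -0.90, -0.33]] + [[-0.35, -1.02, 2.51], [0.02, 0.06, -0.14], [0.14, 0.43, -1.04]] + [[0.28, 0.07, 0.07], [-0.29, -0.07, -0.07], [0.71, 0.18, 0.17]]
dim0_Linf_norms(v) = [1.16, 2.7, 2.39]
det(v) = 8.26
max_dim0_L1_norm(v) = 4.77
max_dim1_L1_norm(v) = 4.51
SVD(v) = [[-0.18,  -0.92,  -0.34], [-0.93,  0.05,  0.36], [-0.31,  0.38,  -0.87]] @ diag([3.212346030138343, 2.9663562184628915, 0.8666393528111739]) @ [[-0.30, 0.90, 0.32], [0.13, 0.37, -0.92], [-0.94, -0.24, -0.23]]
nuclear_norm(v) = 7.05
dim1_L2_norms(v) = [2.81, 3.01, 1.7]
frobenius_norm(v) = 4.46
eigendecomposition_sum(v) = [[0.78+0.00j, -0.37+0.00j, 0.95+0.00j], [0.01+0.00j, -0.01+0.00j, (0.02+0j)], [0.37+0.00j, (-0.17+0j), (0.45+0j)]] + [[-0.33+0.57j,(-0.56-0.56j),(0.72-1.17j)],[0.31+1.08j,(-1.35+0.02j),(-0.6-2.26j)],[(0.39-0.05j),-0.06+0.47j,-0.83+0.09j]] + [[-0.33-0.57j, -0.56+0.56j, 0.72+1.17j],[(0.31-1.08j), -1.35-0.02j, (-0.6+2.26j)],[0.39+0.05j, (-0.06-0.47j), -0.83-0.09j]]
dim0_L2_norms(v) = [1.32, 3.09, 2.92]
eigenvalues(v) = [(1.22+0j), (-2.51+0.68j), (-2.51-0.68j)]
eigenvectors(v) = [[(-0.9+0j),0.33+0.35j,(0.33-0.35j)],  [(-0.02+0j),(0.82+0j),0.82-0.00j],  [-0.43+0.00j,(0.04-0.29j),0.04+0.29j]]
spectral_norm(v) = 3.21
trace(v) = -3.79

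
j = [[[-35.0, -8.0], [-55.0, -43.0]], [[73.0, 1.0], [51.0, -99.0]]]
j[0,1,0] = -55.0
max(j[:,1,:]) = 51.0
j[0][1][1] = -43.0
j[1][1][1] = -99.0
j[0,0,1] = -8.0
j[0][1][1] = -43.0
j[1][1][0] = 51.0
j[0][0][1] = -8.0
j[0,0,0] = -35.0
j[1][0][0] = 73.0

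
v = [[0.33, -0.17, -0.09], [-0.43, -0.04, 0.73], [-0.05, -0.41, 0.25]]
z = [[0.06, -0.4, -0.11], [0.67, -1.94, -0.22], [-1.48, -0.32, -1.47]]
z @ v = [[0.2, 0.05, -0.32], [1.07, 0.05, -1.53], [-0.28, 0.87, -0.47]]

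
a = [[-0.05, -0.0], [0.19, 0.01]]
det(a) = -0.001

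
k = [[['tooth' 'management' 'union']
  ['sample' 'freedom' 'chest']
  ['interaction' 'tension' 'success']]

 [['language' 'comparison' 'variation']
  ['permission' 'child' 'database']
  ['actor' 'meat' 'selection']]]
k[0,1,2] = 'chest'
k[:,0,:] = [['tooth', 'management', 'union'], ['language', 'comparison', 'variation']]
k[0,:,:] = [['tooth', 'management', 'union'], ['sample', 'freedom', 'chest'], ['interaction', 'tension', 'success']]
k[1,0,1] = 'comparison'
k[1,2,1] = 'meat'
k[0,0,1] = 'management'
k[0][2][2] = 'success'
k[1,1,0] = 'permission'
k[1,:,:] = [['language', 'comparison', 'variation'], ['permission', 'child', 'database'], ['actor', 'meat', 'selection']]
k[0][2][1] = 'tension'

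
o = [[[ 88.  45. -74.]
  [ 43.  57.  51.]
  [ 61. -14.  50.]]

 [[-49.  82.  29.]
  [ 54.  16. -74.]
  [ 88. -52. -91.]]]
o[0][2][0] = 61.0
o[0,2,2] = 50.0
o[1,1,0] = 54.0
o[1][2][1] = -52.0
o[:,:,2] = [[-74.0, 51.0, 50.0], [29.0, -74.0, -91.0]]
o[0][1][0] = 43.0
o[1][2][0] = 88.0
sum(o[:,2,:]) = 42.0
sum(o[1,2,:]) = -55.0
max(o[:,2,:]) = 88.0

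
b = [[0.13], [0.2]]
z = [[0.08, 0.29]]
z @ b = [[0.07]]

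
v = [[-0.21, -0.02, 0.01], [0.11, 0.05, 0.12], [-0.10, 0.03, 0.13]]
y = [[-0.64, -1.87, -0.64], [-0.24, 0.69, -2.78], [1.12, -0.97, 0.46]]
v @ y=[[0.15, 0.37, 0.19], [0.05, -0.29, -0.15], [0.20, 0.08, 0.04]]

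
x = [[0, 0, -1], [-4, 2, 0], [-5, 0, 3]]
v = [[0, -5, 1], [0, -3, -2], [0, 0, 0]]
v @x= [[15, -10, 3], [22, -6, -6], [0, 0, 0]]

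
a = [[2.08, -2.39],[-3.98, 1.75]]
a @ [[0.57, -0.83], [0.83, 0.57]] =[[-0.80, -3.09], [-0.82, 4.30]]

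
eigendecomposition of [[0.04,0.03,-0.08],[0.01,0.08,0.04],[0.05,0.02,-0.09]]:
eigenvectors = [[0.72, 0.82, -0.27], [-0.27, -0.28, -0.94], [0.64, 0.5, -0.18]]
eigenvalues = [-0.04, -0.02, 0.09]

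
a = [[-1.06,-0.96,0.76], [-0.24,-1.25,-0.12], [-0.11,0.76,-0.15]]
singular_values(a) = [1.99, 0.91, 0.28]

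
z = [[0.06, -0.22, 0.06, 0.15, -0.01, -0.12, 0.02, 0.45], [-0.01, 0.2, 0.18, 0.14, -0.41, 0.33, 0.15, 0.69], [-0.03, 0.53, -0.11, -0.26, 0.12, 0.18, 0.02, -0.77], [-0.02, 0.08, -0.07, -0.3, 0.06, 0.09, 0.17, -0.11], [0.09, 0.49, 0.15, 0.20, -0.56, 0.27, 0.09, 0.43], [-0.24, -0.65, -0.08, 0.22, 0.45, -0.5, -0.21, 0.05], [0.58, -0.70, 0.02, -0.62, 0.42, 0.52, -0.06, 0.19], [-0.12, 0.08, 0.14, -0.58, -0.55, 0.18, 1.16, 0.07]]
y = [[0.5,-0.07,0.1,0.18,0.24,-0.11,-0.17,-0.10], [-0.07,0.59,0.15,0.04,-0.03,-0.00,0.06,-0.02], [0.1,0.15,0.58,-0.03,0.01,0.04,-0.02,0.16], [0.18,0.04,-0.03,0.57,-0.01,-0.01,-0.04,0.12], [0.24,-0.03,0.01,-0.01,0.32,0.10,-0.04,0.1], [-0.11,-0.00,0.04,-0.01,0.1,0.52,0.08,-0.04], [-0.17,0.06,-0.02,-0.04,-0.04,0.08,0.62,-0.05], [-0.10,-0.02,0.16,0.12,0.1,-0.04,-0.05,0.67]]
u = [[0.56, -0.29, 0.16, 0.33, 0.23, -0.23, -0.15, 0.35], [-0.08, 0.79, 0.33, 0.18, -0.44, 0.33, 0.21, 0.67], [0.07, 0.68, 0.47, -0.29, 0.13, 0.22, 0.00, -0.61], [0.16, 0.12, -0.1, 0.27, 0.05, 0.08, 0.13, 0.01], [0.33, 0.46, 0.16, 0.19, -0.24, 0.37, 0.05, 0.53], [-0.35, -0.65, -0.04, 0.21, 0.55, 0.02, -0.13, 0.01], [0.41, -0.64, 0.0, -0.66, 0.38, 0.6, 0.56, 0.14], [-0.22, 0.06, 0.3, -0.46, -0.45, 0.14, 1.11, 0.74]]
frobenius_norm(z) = 2.83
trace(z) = -1.20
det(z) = -0.00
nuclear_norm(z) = 5.93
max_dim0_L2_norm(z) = 1.24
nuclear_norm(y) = 4.37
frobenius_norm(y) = 1.73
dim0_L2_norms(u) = [0.89, 1.49, 0.69, 1.01, 0.99, 0.86, 1.28, 1.34]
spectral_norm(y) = 0.94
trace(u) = 3.17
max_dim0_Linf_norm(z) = 1.16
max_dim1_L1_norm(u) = 3.48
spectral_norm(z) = 1.78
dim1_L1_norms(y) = [1.47, 0.96, 1.09, 1.0, 0.85, 0.9, 1.08, 1.26]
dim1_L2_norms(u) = [0.88, 1.25, 1.1, 0.39, 0.93, 0.95, 1.36, 1.53]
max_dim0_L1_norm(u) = 3.69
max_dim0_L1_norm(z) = 2.95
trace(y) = 4.37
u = z + y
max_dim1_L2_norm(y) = 0.72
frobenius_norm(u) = 3.11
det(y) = -0.00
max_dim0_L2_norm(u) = 1.49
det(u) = -0.01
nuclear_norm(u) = 7.25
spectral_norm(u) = 1.96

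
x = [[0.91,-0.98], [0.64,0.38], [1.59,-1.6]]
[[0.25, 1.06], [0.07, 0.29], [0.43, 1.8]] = x @ [[0.17, 0.71], [-0.10, -0.42]]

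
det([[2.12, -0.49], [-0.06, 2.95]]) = 6.225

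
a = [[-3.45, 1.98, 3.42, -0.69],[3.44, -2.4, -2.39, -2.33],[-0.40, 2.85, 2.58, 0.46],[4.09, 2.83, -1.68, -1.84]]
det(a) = -97.678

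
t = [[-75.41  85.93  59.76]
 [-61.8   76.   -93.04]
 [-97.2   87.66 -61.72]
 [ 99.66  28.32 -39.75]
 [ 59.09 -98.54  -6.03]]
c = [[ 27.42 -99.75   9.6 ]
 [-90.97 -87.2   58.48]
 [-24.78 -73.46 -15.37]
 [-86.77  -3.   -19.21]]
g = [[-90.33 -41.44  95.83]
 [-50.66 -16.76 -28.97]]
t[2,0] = -97.2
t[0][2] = 59.76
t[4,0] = 59.09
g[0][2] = 95.83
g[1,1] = -16.76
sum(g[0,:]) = -35.93999999999998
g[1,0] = -50.66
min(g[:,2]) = -28.97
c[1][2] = 58.48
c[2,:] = [-24.78, -73.46, -15.37]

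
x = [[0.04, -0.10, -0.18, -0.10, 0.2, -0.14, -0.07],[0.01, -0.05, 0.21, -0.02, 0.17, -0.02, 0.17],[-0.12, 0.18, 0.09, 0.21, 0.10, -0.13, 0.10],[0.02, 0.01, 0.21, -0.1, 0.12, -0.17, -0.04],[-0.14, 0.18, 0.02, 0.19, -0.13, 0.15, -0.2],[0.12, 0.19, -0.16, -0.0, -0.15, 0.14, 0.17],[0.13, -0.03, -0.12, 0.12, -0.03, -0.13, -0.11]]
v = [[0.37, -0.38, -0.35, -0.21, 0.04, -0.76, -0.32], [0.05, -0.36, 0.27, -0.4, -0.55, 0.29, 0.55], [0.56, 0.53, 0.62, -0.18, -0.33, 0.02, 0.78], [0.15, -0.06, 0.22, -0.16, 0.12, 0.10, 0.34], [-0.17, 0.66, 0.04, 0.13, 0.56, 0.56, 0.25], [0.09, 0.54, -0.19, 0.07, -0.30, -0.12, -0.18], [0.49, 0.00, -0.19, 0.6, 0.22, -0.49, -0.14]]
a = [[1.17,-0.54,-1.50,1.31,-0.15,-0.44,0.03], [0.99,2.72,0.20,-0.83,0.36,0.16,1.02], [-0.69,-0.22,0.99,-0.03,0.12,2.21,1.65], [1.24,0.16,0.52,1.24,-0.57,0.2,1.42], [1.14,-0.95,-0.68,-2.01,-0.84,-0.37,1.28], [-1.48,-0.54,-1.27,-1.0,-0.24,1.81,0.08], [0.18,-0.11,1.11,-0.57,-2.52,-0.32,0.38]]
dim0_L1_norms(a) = [6.89, 5.24, 6.27, 6.99, 4.8, 5.51, 5.86]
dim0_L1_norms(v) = [1.88, 2.53, 1.88, 1.75, 2.12, 2.34, 2.56]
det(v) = -0.00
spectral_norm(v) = 1.71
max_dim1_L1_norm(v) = 3.02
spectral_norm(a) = 3.81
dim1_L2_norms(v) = [1.06, 1.03, 1.31, 0.49, 1.08, 0.69, 0.97]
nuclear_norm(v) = 5.59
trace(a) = 7.47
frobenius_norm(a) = 7.54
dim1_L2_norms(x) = [0.34, 0.32, 0.37, 0.32, 0.41, 0.38, 0.28]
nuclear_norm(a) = 17.92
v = x @ a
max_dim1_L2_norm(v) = 1.31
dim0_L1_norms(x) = [0.58, 0.74, 0.99, 0.74, 0.9, 0.88, 0.86]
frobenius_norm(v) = 2.60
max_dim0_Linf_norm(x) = 0.21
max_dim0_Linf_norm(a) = 2.72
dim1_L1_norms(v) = [2.43, 2.47, 3.02, 1.15, 2.37, 1.49, 2.13]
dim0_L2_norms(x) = [0.26, 0.34, 0.41, 0.34, 0.37, 0.35, 0.36]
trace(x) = -0.12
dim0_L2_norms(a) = [2.81, 3.0, 2.62, 3.05, 2.76, 2.94, 2.75]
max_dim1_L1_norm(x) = 1.01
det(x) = -0.00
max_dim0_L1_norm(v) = 2.56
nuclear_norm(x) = 2.16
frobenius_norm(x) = 0.92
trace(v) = 0.77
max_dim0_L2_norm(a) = 3.05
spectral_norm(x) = 0.57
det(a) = 38.27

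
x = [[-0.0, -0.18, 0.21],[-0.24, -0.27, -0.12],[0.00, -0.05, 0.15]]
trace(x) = -0.12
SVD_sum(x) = [[-0.07, -0.10, -0.01],[-0.21, -0.30, -0.03],[-0.02, -0.02, -0.0]] + [[0.06, -0.07, 0.23], [-0.02, 0.03, -0.09], [0.04, -0.04, 0.14]] + [[0.01,-0.01,-0.01], [-0.00,0.0,0.00], [-0.02,0.01,0.01]]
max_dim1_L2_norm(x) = 0.38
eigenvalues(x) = [-0.38, 0.05, 0.21]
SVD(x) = [[-0.33, 0.8, -0.5], [-0.94, -0.32, 0.11], [-0.07, 0.5, 0.86]] @ diag([0.3907447819402302, 0.3043180439320425, 0.0333023050832439]) @ [[0.58, 0.81, 0.09],[0.25, -0.28, 0.93],[-0.78, 0.52, 0.36]]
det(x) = -0.00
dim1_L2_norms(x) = [0.28, 0.38, 0.16]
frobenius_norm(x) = 0.50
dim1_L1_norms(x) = [0.39, 0.63, 0.2]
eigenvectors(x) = [[0.39, -0.82, 0.79], [0.92, 0.52, -0.49], [0.09, 0.26, 0.38]]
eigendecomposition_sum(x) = [[-0.08,-0.13,0.0],[-0.19,-0.30,0.01],[-0.02,-0.03,0.00]] + [[0.03, -0.01, -0.06], [-0.02, 0.0, 0.04], [-0.01, 0.0, 0.02]] + [[0.05, -0.05, 0.27], [-0.03, 0.03, -0.17], [0.03, -0.02, 0.13]]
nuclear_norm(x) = 0.73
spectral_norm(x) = 0.39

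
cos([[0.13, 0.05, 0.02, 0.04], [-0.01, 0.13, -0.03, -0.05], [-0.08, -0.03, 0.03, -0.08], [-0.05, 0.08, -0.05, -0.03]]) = [[0.99, -0.01, 0.0, 0.0], [-0.0, 0.99, 0.00, 0.00], [0.0, 0.01, 1.0, 0.0], [0.00, -0.0, 0.0, 1.00]]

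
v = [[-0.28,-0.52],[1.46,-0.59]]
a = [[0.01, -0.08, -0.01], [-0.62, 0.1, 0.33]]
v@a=[[0.32, -0.03, -0.17],  [0.38, -0.18, -0.21]]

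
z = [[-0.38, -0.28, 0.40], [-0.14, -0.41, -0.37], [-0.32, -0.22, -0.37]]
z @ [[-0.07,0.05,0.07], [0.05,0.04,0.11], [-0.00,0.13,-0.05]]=[[0.01, 0.02, -0.08], [-0.01, -0.07, -0.04], [0.01, -0.07, -0.03]]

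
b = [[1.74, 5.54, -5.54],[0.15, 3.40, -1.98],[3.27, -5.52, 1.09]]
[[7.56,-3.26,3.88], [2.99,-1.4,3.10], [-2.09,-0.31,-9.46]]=b @ [[0.14,-0.79,-1.56], [0.25,-0.43,0.69], [-1.07,-0.09,-0.50]]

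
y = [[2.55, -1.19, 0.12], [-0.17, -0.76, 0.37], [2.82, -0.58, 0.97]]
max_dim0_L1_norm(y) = 5.54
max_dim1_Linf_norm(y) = 2.82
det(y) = -2.50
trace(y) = 2.76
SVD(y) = [[-0.68, -0.36, -0.64],[-0.04, -0.85, 0.52],[-0.73, 0.38, 0.56]] @ diag([4.077587627054154, 0.9060598019320734, 0.6770781188442643]) @ [[-0.93, 0.31, -0.2],[0.31, 0.95, 0.01],[-0.19, 0.05, 0.98]]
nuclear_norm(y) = 5.66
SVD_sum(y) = [[2.57, -0.85, 0.55],[0.14, -0.05, 0.03],[2.79, -0.93, 0.59]] + [[-0.1, -0.31, -0.0],[-0.24, -0.73, -0.01],[0.11, 0.32, 0.00]] + [[0.08, -0.02, -0.42],[-0.07, 0.02, 0.35],[-0.07, 0.02, 0.37]]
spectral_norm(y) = 4.08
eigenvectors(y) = [[-0.51, -0.07, 0.33], [-0.07, -0.19, 0.92], [-0.86, -0.98, -0.2]]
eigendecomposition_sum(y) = [[2.76,-0.98,-0.02], [0.37,-0.13,-0.0], [4.66,-1.65,-0.03]] + [[-0.14, 0.07, 0.08], [-0.37, 0.17, 0.2], [-1.88, 0.89, 1.04]] + [[-0.06,-0.28,0.06], [-0.18,-0.80,0.17], [0.04,0.18,-0.04]]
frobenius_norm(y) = 4.23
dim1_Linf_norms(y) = [2.55, 0.76, 2.82]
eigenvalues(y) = [2.59, 1.07, -0.9]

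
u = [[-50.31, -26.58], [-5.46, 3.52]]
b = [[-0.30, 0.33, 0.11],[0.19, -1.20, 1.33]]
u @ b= [[10.04, 15.29, -40.89],[2.31, -6.03, 4.08]]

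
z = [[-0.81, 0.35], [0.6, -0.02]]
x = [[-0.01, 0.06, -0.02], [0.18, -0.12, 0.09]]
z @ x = [[0.07,-0.09,0.05], [-0.01,0.04,-0.01]]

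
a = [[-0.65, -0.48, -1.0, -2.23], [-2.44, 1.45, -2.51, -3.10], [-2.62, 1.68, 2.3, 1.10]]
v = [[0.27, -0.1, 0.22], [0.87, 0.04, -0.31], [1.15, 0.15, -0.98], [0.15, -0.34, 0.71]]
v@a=[[-0.51, 0.09, 0.49, -0.05], [0.15, -0.88, -1.68, -2.41], [1.45, -1.98, -3.78, -4.11], [-1.13, 0.63, 2.34, 1.5]]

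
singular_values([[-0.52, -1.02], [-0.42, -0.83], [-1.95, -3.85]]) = [4.56, 0.0]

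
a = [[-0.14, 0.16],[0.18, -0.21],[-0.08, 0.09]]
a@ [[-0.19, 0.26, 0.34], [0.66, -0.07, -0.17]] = [[0.13, -0.05, -0.07], [-0.17, 0.06, 0.1], [0.07, -0.03, -0.04]]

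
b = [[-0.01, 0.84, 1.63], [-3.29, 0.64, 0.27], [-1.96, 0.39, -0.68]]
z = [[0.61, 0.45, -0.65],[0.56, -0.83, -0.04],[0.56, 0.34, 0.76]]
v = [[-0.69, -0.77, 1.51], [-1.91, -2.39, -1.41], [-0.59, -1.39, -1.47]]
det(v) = 2.33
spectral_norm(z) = 1.00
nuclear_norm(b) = 6.16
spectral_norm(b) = 3.91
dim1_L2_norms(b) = [1.83, 3.36, 2.11]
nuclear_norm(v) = 6.15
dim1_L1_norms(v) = [2.97, 5.71, 3.45]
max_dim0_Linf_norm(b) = 3.29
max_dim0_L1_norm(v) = 4.55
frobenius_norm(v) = 4.37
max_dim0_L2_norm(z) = 1.0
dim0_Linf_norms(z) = [0.61, 0.83, 0.76]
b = v @ z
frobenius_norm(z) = 1.73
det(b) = -2.37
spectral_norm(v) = 3.91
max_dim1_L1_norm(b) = 4.2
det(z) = -1.00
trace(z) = 0.54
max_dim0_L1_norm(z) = 1.73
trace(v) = -4.55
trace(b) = -0.05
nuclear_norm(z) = 3.00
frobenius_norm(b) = 4.37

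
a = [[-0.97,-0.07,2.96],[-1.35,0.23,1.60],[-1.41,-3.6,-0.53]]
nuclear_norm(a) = 8.30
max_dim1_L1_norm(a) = 5.54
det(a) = 10.08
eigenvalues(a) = [(-1.06+3.27j), (-1.06-3.27j), (0.85+0j)]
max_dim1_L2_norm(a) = 3.9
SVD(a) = [[0.08, -0.83, 0.55], [0.07, -0.54, -0.84], [0.99, 0.1, 0.01]] @ diag([3.9049057139388075, 3.692470870069479, 0.6994070624009973]) @ [[-0.4, -0.91, -0.05], [0.38, -0.12, -0.92], [0.83, -0.39, 0.39]]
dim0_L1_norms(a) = [3.73, 3.9, 5.09]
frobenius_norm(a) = 5.42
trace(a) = -1.27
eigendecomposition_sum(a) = [[(-0.68+0.75j),(0.28+1.45j),(1.43+0.25j)], [(-0.55+0.34j),-0.08+0.94j,0.83+0.41j], [-0.82-0.77j,(-1.61+0.29j),-0.30+1.58j]] + [[(-0.68-0.75j), 0.28-1.45j, (1.43-0.25j)], [(-0.55-0.34j), (-0.08-0.94j), 0.83-0.41j], [(-0.82+0.77j), (-1.61-0.29j), -0.30-1.58j]] + [[(0.39+0j), (-0.64-0j), 0.10-0.00j], [(-0.25-0j), 0.40+0.00j, (-0.06+0j)], [0.24+0.00j, (-0.38-0j), (0.06-0j)]]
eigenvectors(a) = [[(0.01+0.62j),0.01-0.62j,(0.76+0j)],[-0.10+0.38j,-0.10-0.38j,-0.47+0.00j],[-0.68+0.00j,(-0.68-0j),(0.45+0j)]]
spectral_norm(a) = 3.90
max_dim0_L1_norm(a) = 5.09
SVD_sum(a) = [[-0.13, -0.29, -0.01], [-0.10, -0.24, -0.01], [-1.56, -3.55, -0.18]] + [[-1.16, 0.37, 2.82], [-0.76, 0.24, 1.84], [0.15, -0.05, -0.35]] + [[0.32, -0.15, 0.15], [-0.49, 0.23, -0.23], [0.01, -0.0, 0.00]]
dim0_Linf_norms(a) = [1.41, 3.6, 2.96]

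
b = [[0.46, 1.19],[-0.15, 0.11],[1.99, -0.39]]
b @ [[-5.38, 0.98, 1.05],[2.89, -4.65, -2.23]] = [[0.96, -5.08, -2.17], [1.12, -0.66, -0.40], [-11.83, 3.76, 2.96]]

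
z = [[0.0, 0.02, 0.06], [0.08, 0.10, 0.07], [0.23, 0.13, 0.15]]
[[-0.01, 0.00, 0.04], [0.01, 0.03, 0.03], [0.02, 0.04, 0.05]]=z @ [[0.19, 0.07, -0.21], [0.07, 0.34, -0.11], [-0.21, -0.11, 0.76]]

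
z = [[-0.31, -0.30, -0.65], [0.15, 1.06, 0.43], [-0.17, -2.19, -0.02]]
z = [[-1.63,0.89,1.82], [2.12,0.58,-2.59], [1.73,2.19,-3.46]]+[[1.32, -1.19, -2.47],  [-1.97, 0.48, 3.02],  [-1.9, -4.38, 3.44]]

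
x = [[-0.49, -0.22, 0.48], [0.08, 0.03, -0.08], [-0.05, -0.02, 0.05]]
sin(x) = [[-0.48, -0.21, 0.47], [0.08, 0.03, -0.08], [-0.05, -0.02, 0.05]]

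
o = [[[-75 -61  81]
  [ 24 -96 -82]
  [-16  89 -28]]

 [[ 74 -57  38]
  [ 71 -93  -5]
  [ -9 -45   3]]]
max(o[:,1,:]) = 71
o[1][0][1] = -57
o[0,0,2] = 81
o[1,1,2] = -5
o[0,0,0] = -75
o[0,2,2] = -28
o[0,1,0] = 24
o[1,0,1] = -57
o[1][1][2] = -5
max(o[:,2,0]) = -9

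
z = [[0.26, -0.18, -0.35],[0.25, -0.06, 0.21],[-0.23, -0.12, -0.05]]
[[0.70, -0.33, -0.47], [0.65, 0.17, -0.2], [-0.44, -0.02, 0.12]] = z@ [[2.30, -0.09, -0.93], [-0.82, -0.05, 0.62], [0.13, 0.89, 0.34]]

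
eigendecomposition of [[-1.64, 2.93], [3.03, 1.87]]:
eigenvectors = [[-0.86, -0.49], [0.50, -0.87]]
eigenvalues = [-3.34, 3.57]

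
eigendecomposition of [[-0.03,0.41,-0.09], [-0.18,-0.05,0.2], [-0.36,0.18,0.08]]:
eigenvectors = [[-0.14+0.50j, (-0.14-0.5j), 0.63+0.00j], [-0.48+0.11j, (-0.48-0.11j), -0.19+0.00j], [(-0.7+0j), -0.70-0.00j, 0.76+0.00j]]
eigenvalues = [(0.13+0.23j), (0.13-0.23j), (-0.26+0j)]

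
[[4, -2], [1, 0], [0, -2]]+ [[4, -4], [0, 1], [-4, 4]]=[[8, -6], [1, 1], [-4, 2]]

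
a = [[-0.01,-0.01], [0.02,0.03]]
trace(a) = 0.02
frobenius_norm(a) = 0.04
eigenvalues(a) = [-0.0, 0.02]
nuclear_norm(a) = 0.04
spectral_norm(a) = 0.04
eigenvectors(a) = [[-0.86,0.28], [0.51,-0.96]]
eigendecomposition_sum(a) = [[-0.01, -0.00], [0.00, 0.0]] + [[-0.0,-0.01], [0.02,0.03]]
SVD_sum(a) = [[-0.01, -0.01], [0.02, 0.03]] + [[-0.00, 0.00], [-0.00, 0.00]]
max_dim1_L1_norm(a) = 0.05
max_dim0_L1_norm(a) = 0.04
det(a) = -0.00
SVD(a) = [[-0.36, 0.93], [0.93, 0.36]] @ diag([0.03864328450540826, 0.0025877717507683533]) @ [[0.58, 0.82], [-0.82, 0.58]]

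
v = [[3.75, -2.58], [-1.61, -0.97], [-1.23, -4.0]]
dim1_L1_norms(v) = [6.33, 2.58, 5.23]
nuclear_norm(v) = 9.09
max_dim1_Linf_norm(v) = 4.0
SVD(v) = [[-0.78, 0.57], [-0.04, -0.46], [-0.62, -0.68]] @ diag([5.0073747157204735, 4.085461841256544]) @ [[-0.42, 0.91],  [0.91, 0.42]]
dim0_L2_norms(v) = [4.26, 4.86]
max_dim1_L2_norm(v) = 4.55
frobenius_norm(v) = 6.46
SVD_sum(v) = [[1.64, -3.55], [0.09, -0.19], [1.31, -2.83]] + [[2.11, 0.97], [-1.7, -0.78], [-2.54, -1.17]]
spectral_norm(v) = 5.01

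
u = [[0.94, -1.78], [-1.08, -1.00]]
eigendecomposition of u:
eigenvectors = [[0.93, 0.56], [-0.38, 0.83]]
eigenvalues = [1.66, -1.72]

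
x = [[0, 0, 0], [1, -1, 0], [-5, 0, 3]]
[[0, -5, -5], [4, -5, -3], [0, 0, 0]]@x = [[20, 5, -15], [10, 5, -9], [0, 0, 0]]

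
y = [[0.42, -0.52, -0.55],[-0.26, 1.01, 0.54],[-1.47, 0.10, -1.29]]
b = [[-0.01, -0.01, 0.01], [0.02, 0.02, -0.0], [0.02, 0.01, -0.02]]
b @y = [[-0.02, -0.00, -0.01], [0.0, 0.01, -0.00], [0.04, -0.0, 0.02]]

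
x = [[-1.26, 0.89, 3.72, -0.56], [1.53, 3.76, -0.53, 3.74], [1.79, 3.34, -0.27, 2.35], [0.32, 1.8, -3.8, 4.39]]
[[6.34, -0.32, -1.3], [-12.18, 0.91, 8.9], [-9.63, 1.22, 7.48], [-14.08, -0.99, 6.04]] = x@[[-1.08,1.09,1.46], [-1.19,-0.28,0.68], [1.41,0.37,0.15], [-1.42,0.13,1.12]]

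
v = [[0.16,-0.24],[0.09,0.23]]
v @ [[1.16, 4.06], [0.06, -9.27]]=[[0.17, 2.87],  [0.12, -1.77]]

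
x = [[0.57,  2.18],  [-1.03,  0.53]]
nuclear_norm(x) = 3.39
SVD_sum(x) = [[0.41,2.21], [0.06,0.33]] + [[0.16,  -0.03], [-1.09,  0.20]]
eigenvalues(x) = [(0.55+1.5j), (0.55-1.5j)]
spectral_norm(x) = 2.27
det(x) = 2.55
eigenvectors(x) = [[0.82+0.00j, (0.82-0j)],[-0.01+0.57j, -0.01-0.57j]]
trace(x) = 1.10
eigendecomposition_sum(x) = [[0.28+0.75j, (1.09-0.4j)], [-0.52+0.19j, (0.26+0.75j)]] + [[0.28-0.75j, 1.09+0.40j],[(-0.52-0.19j), (0.27-0.75j)]]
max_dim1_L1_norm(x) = 2.75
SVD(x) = [[0.99, 0.15],[0.15, -0.99]] @ diag([2.2719693640964747, 1.121273922200575]) @ [[0.18, 0.98], [0.98, -0.18]]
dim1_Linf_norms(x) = [2.18, 1.03]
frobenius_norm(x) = 2.53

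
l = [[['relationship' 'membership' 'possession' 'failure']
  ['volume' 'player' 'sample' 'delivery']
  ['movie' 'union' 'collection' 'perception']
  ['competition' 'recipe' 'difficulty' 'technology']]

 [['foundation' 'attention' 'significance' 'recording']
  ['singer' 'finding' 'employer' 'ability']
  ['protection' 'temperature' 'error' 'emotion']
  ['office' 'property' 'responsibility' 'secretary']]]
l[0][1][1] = 'player'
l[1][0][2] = 'significance'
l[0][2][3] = 'perception'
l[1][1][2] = 'employer'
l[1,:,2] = ['significance', 'employer', 'error', 'responsibility']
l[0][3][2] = 'difficulty'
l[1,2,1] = 'temperature'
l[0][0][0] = 'relationship'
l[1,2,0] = 'protection'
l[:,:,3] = [['failure', 'delivery', 'perception', 'technology'], ['recording', 'ability', 'emotion', 'secretary']]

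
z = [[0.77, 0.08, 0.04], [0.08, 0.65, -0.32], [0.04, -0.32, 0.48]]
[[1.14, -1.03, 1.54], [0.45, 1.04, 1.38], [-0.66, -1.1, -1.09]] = z@[[1.61, -1.37, 1.98], [-0.38, 1.04, 1.02], [-1.77, -1.48, -1.75]]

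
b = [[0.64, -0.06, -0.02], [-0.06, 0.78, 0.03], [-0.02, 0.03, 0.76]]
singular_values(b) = [0.82, 0.74, 0.62]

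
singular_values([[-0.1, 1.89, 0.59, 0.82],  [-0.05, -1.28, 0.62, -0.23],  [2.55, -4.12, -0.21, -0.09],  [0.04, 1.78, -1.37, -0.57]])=[5.49, 1.93, 1.29, 0.24]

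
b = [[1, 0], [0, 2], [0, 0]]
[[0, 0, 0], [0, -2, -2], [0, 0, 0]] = b @[[0, 0, 0], [0, -1, -1]]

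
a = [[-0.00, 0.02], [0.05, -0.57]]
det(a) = -0.00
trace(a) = -0.57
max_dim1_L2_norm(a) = 0.57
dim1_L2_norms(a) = [0.02, 0.57]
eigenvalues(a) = [0.0, -0.57]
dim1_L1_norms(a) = [0.02, 0.62]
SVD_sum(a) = [[-0.0, 0.02], [0.05, -0.57]] + [[0.00, 0.0], [0.00, 0.0]]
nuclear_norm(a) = 0.57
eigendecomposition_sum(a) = [[0.00, 0.0], [0.0, 0.0]] + [[-0.0, 0.02],[0.05, -0.57]]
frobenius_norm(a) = 0.57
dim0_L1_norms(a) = [0.05, 0.59]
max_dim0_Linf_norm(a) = 0.57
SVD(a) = [[-0.03, 1.0],[1.00, 0.03]] @ diag([0.5725355441638312, 0.0017466164506178686]) @ [[0.09, -1.00], [1.00, 0.09]]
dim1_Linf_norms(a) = [0.02, 0.57]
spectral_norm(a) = 0.57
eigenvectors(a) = [[1.0, -0.03], [0.09, 1.00]]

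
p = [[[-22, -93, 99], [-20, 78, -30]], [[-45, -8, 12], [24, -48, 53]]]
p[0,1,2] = -30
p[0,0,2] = 99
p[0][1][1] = 78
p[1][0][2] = 12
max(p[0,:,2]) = 99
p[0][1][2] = -30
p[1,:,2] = [12, 53]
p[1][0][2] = 12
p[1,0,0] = -45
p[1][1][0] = 24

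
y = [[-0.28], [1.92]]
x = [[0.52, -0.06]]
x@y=[[-0.26]]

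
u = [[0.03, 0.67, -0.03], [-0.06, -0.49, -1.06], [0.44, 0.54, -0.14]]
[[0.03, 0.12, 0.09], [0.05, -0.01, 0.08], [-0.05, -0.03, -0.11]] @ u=[[0.03, 0.01, -0.14], [0.04, 0.08, -0.0], [-0.05, -0.08, 0.05]]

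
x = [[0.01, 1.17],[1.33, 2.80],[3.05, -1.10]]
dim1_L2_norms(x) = [1.17, 3.1, 3.24]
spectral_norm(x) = 3.35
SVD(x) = [[-0.15, -0.33], [-0.71, -0.62], [-0.69, 0.71]] @ diag([3.3535954159374186, 3.200593349084437]) @ [[-0.91, -0.42],[0.42, -0.91]]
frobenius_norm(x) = 4.64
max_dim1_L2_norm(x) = 3.24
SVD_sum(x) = [[0.45, 0.21], [2.16, 0.99], [2.10, 0.97]] + [[-0.44,0.96],[-0.83,1.81],[0.95,-2.07]]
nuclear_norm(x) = 6.55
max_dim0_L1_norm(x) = 5.07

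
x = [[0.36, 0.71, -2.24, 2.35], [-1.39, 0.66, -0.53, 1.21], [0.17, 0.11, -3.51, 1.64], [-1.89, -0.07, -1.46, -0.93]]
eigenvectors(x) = [[0.23+0.38j, (0.23-0.38j), (0.27+0.11j), (0.27-0.11j)], [(0.09+0.52j), 0.09-0.52j, (0.51+0.33j), 0.51-0.33j], [-0.26+0.20j, -0.26-0.20j, (-0.34+0.1j), -0.34-0.10j], [(-0.65+0j), -0.65-0.00j, -0.65+0.00j, (-0.65-0j)]]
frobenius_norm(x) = 6.08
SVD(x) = [[0.62, 0.33, -0.23, 0.68], [0.24, -0.25, -0.85, -0.39], [0.73, -0.0, 0.44, -0.51], [0.16, -0.91, 0.14, 0.35]] @ diag([5.1890201314239315, 2.6575262309674854, 1.7023595021401947, 0.15587345145946835]) @ [[-0.05,0.13,-0.83,0.54], [0.82,0.05,0.28,0.5], [0.53,-0.4,-0.47,-0.58], [0.20,0.9,-0.11,-0.36]]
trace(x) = -3.42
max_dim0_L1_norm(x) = 7.74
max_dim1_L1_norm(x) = 5.66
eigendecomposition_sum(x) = [[(0.67+2.25j), 0.44-0.47j, -2.26-1.04j, (1.81+1.1j)], [(-0.25+2.78j), 0.69-0.33j, -2.04-2.14j, (1.52+2.02j)], [-1.60+0.68j, 0.38+0.28j, 0.57-1.75j, (-0.66+1.43j)], [(-3.33-0.88j), 0.25+0.91j, 3.02-2.04j, (-2.76+1.43j)]] + [[0.67-2.25j, (0.44+0.47j), -2.26+1.04j, (1.81-1.1j)], [(-0.25-2.78j), (0.69+0.33j), (-2.04+2.14j), (1.52-2.02j)], [(-1.6-0.68j), 0.38-0.28j, 0.57+1.75j, -0.66-1.43j], [(-3.33+0.88j), (0.25-0.91j), (3.02+2.04j), (-2.76-1.43j)]] + [[(-0.49-1.55j), (-0.08+0.52j), 1.14+1.58j, -0.64-1.11j], [(-0.45-3.38j), (-0.36+1.05j), (1.78+3.66j), -0.92-2.51j], [(1.68+1.11j), -0.33-0.57j, (-2.33-0.63j), (1.48+0.57j)], [2.39+2.78j, (-0.29-1.15j), (-3.75-2.25j), (2.3+1.72j)]] + [[-0.49+1.55j, -0.08-0.52j, (1.14-1.58j), (-0.64+1.11j)], [-0.45+3.38j, -0.36-1.05j, (1.78-3.66j), -0.92+2.51j], [(1.68-1.11j), -0.33+0.57j, -2.33+0.63j, (1.48-0.57j)], [(2.39-2.78j), -0.29+1.15j, -3.75+2.25j, (2.3-1.72j)]]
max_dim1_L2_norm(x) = 3.88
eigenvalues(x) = [(-0.83+1.61j), (-0.83-1.61j), (-0.88+0.59j), (-0.88-0.59j)]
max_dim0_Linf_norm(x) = 3.51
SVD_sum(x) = [[-0.17, 0.41, -2.66, 1.73], [-0.07, 0.16, -1.04, 0.68], [-0.21, 0.49, -3.16, 2.05], [-0.04, 0.10, -0.67, 0.43]] + [[0.72,0.04,0.24,0.44], [-0.54,-0.03,-0.18,-0.32], [-0.01,-0.00,-0.00,-0.01], [-1.99,-0.12,-0.67,-1.2]] + [[-0.21, 0.16, 0.18, 0.23],[-0.77, 0.59, 0.68, 0.84],[0.4, -0.31, -0.36, -0.44],[0.13, -0.1, -0.12, -0.14]] + [[0.02,0.10,-0.01,-0.04], [-0.01,-0.06,0.01,0.02], [-0.02,-0.07,0.01,0.03], [0.01,0.05,-0.01,-0.02]]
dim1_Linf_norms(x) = [2.35, 1.39, 3.51, 1.89]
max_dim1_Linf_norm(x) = 3.51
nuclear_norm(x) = 9.70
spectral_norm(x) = 5.19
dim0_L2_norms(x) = [2.38, 0.98, 4.44, 3.25]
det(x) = 3.66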